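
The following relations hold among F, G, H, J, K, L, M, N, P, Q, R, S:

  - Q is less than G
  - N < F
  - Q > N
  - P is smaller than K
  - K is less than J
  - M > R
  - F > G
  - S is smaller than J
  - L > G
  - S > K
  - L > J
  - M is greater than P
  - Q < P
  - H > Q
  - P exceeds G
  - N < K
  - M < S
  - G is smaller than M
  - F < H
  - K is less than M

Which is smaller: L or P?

Following the relations from P: P < K < M < S < J < L.
So P < L; P is the smaller of the two.

P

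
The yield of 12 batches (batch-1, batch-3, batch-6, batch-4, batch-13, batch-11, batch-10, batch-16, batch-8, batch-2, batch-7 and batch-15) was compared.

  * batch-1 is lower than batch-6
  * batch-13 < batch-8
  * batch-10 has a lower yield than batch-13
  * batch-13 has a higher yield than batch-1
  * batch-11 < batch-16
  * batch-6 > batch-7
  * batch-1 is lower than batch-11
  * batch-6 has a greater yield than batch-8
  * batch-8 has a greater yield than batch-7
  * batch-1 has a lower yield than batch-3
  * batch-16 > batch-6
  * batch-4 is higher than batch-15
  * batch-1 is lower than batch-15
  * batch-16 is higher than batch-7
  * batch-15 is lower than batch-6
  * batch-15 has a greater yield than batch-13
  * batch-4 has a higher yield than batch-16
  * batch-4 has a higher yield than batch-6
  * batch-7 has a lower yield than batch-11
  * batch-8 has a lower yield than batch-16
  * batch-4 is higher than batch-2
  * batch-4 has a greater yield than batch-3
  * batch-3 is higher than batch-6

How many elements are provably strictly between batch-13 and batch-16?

3

The relations place batch-13 below batch-16. An element lies strictly between them when it is forced above batch-13 and also forced below batch-16.
Above batch-13: {batch-8, batch-15, batch-6, batch-3, batch-4}. Below batch-16: {batch-7, batch-10, batch-1, batch-11, batch-8, batch-15, batch-6}.
Intersection: {batch-8, batch-15, batch-6} — 3.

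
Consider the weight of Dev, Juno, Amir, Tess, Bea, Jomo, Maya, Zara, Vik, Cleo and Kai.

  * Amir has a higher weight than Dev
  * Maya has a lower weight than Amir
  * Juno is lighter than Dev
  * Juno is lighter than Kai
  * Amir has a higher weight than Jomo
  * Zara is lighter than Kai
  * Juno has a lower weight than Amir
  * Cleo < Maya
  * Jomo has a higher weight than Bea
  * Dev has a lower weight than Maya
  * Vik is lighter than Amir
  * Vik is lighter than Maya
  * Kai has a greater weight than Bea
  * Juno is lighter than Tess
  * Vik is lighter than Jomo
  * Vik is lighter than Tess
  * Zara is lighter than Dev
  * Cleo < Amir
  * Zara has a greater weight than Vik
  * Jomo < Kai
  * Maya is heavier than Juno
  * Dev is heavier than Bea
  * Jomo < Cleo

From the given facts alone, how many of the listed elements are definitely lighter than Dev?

The elements the relations force below Dev are Vik, Zara, Juno, Bea — no chain reaches any other.
That is 4.

4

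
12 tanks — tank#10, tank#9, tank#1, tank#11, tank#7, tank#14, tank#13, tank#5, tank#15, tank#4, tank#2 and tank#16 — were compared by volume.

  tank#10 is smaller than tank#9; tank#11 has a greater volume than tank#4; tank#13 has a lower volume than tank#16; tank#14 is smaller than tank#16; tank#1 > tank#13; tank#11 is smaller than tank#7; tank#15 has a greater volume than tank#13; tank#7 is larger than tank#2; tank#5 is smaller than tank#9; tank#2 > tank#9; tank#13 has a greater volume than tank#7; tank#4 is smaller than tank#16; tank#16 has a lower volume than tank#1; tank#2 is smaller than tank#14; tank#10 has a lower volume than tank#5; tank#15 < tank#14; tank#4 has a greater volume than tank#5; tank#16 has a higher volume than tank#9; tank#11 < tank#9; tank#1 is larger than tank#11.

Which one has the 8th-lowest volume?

tank#13

Piecing the relations together gives one ordering: tank#10 < tank#5 < tank#4 < tank#11 < tank#9 < tank#2 < tank#7 < tank#13 < tank#15 < tank#14 < tank#16 < tank#1.
The 8th smallest is tank#13.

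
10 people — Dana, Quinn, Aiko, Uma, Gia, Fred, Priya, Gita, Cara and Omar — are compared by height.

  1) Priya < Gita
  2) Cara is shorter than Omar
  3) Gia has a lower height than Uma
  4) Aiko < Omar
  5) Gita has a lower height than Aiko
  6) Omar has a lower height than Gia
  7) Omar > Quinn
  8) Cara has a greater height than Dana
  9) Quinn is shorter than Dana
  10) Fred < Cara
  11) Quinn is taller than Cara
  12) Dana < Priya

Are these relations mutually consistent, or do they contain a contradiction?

Chaining the given relations yields Cara < Quinn < Dana, so Cara < Dana. But one relation states Dana < Cara. These cannot both hold.

inconsistent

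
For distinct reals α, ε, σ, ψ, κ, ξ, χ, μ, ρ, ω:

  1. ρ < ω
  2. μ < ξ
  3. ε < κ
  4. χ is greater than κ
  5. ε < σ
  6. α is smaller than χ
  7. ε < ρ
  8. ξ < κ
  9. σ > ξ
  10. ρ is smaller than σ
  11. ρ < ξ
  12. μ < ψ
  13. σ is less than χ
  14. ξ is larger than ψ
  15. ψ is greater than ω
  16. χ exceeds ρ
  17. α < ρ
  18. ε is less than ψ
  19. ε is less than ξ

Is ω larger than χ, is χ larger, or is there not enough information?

χ

Following the relations from ω: ω < ψ < ξ < κ < χ.
So χ is larger.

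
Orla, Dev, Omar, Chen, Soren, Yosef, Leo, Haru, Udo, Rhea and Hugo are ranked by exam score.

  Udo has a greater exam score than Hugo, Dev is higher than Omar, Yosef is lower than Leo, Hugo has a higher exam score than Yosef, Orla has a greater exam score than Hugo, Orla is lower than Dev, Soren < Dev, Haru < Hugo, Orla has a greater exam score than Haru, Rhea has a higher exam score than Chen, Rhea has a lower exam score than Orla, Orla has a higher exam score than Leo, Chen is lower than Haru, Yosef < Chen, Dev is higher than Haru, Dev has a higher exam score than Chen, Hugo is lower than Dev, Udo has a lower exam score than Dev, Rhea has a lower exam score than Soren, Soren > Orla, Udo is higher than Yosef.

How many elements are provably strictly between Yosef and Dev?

8

The relations place Yosef below Dev. An element lies strictly between them when it is forced above Yosef and also forced below Dev.
Above Yosef: {Leo, Chen, Haru, Hugo, Rhea, Orla, Soren, Udo}. Below Dev: {Leo, Omar, Chen, Haru, Hugo, Rhea, Orla, Soren, Udo}.
Intersection: {Leo, Chen, Haru, Hugo, Rhea, Orla, Soren, Udo} — 8.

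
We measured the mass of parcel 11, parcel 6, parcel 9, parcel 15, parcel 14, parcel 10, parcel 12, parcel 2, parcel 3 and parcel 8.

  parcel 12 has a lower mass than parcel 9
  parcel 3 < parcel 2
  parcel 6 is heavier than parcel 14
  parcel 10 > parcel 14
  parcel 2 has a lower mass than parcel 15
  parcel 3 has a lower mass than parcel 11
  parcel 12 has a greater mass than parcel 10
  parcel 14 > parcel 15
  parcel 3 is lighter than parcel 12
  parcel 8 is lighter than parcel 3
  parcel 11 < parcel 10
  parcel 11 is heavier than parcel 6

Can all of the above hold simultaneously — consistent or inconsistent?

The single ordering parcel 8 < parcel 3 < parcel 2 < parcel 15 < parcel 14 < parcel 6 < parcel 11 < parcel 10 < parcel 12 < parcel 9 satisfies every listed relation, so no contradiction arises.

consistent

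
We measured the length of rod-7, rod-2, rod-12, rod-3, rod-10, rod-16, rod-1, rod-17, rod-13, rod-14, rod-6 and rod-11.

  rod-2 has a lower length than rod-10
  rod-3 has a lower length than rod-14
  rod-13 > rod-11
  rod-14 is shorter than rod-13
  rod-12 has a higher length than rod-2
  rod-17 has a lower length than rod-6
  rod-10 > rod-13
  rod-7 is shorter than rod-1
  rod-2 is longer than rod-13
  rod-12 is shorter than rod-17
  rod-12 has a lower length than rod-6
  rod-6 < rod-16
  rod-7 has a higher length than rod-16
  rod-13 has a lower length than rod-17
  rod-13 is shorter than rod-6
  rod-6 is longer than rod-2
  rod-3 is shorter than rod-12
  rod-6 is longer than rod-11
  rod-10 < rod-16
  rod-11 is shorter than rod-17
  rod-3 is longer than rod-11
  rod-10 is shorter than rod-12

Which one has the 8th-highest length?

The consecutive relations fix a unique order: rod-11 < rod-3 < rod-14 < rod-13 < rod-2 < rod-10 < rod-12 < rod-17 < rod-6 < rod-16 < rod-7 < rod-1.
Counting 8 from the largest end gives rod-2.

rod-2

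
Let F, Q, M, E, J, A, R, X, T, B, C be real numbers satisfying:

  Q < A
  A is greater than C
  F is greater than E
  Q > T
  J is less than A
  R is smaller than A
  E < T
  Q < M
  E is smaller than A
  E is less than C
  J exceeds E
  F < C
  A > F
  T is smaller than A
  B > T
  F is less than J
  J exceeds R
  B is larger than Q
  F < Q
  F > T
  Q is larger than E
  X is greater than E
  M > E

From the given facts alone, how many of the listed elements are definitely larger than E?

From E the given relations immediately reach T, F, C, Q, J, X, M, A.
From those, B — 9 in total.
Nothing else is reachable above E; 9 in all.

9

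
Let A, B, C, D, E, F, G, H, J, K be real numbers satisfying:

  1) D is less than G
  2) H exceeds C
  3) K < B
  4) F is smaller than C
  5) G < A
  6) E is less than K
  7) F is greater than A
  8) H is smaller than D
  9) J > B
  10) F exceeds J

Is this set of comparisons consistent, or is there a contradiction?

We have A < F stated directly, yet also F < C < H < D < G < A by chaining the others — so F < A. Contradiction.

inconsistent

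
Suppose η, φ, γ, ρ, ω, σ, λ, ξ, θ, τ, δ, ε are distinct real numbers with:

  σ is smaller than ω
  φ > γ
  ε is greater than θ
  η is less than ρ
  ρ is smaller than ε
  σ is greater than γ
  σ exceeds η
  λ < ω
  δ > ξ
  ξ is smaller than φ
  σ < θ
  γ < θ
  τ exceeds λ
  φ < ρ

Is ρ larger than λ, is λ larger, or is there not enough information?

Following every chain through λ: above λ we get τ, ω.
ρ is not reached, and no chain runs the other way from ρ to λ.
So the given relations leave the order of λ and ρ undetermined.

undetermined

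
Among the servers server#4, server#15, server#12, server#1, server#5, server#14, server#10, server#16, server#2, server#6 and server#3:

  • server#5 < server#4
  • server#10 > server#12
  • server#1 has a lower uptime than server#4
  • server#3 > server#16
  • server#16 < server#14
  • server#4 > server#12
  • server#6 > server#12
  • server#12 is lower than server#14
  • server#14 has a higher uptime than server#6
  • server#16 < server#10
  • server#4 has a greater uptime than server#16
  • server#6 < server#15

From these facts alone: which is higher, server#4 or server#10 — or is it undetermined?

Following every chain through server#10: below server#10 we get server#16, server#12.
server#4 is not reached, and no chain runs the other way from server#4 to server#10.
So the given relations leave the order of server#10 and server#4 undetermined.

undetermined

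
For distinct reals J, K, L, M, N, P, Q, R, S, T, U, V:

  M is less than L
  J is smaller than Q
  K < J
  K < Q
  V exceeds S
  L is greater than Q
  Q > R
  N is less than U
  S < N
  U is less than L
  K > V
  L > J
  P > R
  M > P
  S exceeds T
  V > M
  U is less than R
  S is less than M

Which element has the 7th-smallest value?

M

Chaining the given pairs: T < S < N < U < R < P < M < V < K < J < Q < L.
Counting 7 from the smallest end gives M.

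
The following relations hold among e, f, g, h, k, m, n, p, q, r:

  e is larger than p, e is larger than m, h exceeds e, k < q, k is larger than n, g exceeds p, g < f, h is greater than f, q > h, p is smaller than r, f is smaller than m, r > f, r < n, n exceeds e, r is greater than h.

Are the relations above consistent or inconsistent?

Every relation is compatible with p < g < f < m < e < h < r < n < k < q; the set is consistent.

consistent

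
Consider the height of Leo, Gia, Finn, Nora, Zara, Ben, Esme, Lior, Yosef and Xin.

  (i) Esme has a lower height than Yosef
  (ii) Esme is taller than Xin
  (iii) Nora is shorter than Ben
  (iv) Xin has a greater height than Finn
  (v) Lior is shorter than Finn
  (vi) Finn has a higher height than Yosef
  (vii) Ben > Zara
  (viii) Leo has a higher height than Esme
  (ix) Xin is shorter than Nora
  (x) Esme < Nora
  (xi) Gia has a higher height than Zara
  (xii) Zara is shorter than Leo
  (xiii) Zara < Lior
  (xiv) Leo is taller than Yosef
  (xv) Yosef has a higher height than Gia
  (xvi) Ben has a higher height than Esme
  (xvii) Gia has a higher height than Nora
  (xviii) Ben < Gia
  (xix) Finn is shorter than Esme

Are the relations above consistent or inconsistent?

We have Yosef < Finn stated directly, yet also Finn < Xin < Esme < Nora < Ben < Gia < Yosef by chaining the others — so Finn < Yosef. Contradiction.

inconsistent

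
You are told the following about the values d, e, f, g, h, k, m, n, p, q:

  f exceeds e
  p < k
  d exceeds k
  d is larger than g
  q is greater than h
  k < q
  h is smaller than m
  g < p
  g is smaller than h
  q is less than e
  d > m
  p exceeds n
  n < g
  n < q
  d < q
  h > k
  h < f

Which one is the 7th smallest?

Chaining the given pairs: n < g < p < k < h < m < d < q < e < f.
Counting 7 from the smallest end gives d.

d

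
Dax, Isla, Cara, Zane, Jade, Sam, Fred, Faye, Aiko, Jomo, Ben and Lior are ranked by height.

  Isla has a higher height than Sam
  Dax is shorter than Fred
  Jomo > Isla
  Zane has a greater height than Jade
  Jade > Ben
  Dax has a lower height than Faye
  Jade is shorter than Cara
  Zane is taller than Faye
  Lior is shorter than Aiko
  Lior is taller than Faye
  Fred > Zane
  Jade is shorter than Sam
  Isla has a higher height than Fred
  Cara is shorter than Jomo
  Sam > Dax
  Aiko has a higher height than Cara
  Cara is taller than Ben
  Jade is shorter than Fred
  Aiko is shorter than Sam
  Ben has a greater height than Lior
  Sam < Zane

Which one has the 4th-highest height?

Chaining the given pairs: Dax < Faye < Lior < Ben < Jade < Cara < Aiko < Sam < Zane < Fred < Isla < Jomo.
Counting 4 from the largest end gives Zane.

Zane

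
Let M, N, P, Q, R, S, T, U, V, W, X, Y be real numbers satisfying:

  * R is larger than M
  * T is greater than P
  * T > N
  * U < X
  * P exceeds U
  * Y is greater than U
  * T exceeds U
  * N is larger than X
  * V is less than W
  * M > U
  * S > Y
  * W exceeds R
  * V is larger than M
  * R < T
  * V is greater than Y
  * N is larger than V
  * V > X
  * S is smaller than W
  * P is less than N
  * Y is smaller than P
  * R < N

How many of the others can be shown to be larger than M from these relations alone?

From M the given relations immediately reach R, V.
From those, N, W, T — 5 in total.
Nothing else is reachable above M; 5 in all.

5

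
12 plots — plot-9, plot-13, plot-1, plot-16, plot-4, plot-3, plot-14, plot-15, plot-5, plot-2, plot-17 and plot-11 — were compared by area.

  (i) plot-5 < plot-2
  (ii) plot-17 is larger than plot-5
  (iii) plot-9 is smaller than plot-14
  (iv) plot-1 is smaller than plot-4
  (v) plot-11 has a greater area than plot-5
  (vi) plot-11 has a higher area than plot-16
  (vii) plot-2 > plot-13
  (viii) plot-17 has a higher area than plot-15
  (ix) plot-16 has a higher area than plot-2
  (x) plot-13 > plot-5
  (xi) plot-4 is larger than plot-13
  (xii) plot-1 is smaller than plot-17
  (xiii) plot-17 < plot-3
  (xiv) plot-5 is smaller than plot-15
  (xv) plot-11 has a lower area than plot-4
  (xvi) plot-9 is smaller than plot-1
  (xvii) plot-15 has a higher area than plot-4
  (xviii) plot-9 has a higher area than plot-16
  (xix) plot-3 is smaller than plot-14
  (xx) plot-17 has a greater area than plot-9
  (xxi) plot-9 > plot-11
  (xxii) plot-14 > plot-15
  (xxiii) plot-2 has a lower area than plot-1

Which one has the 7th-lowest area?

Chaining the given pairs: plot-5 < plot-13 < plot-2 < plot-16 < plot-11 < plot-9 < plot-1 < plot-4 < plot-15 < plot-17 < plot-3 < plot-14.
The 7th smallest is plot-1.

plot-1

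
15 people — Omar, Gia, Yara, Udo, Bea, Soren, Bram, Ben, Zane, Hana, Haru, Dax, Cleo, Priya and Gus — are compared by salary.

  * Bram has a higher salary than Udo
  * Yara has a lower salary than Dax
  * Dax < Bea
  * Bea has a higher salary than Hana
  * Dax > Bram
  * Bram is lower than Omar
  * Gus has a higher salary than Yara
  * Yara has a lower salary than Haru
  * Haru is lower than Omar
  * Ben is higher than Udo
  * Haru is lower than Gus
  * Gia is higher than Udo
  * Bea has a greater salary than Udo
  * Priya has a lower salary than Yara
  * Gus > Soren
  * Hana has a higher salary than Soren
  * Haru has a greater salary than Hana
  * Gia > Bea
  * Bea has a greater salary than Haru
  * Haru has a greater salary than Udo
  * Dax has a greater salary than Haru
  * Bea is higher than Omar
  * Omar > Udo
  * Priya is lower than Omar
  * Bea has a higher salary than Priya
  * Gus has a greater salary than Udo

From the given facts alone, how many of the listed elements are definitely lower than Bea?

9

From Bea the given relations immediately reach Priya, Udo, Hana, Haru, Omar, Dax.
From those, Soren, Yara, Bram — 9 in total.
Nothing else is reachable below Bea; 9 in all.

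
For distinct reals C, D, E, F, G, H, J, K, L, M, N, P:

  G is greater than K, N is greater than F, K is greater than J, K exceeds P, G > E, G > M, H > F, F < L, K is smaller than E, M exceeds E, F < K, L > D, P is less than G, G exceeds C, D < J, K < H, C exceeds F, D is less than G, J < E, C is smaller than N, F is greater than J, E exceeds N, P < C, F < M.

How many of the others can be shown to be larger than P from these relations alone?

The elements the relations force above P are K, C, N, H, E, M, G — no chain reaches any other.
That is 7.

7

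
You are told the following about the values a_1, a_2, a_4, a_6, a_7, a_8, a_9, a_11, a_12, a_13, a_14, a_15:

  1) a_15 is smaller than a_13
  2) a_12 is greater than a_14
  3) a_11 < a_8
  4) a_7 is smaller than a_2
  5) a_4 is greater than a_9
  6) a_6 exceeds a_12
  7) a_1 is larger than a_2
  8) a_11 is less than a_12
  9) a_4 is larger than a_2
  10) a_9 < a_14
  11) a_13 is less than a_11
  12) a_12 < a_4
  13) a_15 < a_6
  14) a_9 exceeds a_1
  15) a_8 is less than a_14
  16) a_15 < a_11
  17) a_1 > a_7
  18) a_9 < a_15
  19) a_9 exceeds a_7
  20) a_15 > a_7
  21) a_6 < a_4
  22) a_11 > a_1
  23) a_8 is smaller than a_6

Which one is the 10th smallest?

The consecutive relations fix a unique order: a_7 < a_2 < a_1 < a_9 < a_15 < a_13 < a_11 < a_8 < a_14 < a_12 < a_6 < a_4.
The 10th smallest is a_12.

a_12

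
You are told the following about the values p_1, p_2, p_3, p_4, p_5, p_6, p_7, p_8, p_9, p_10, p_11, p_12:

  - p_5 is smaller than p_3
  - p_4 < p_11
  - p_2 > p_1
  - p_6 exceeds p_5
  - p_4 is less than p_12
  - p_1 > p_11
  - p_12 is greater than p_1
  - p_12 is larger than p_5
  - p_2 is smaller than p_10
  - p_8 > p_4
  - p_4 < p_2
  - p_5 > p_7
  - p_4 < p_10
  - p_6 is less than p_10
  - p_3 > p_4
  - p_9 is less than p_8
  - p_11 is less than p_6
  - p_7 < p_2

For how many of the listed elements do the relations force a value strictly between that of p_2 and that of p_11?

1

Chaining upward from p_11 reaches: p_6, p_1, p_12, p_10.
Chaining downward from p_2 reaches: p_4, p_7, p_1.
Strictly between p_11 and p_2 are those in both lists: p_1 — 1 element.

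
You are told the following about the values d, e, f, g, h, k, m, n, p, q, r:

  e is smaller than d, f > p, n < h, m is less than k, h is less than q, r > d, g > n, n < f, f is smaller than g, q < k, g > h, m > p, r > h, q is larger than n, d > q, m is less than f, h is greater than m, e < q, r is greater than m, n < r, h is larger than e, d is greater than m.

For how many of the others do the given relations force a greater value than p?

8

From p the given relations immediately reach m, f.
From those, h, g, d, k, r — 7 in total.
From those, q — 8 in total.
Nothing else is reachable above p; 8 in all.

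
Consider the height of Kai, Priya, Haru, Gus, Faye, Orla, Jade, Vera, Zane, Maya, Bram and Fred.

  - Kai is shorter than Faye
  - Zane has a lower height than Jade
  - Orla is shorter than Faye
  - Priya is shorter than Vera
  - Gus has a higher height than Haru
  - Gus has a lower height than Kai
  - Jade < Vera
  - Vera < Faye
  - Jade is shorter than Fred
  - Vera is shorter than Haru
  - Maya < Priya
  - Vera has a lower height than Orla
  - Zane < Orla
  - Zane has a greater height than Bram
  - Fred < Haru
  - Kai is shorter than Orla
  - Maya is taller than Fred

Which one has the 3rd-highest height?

Piecing the relations together gives one ordering: Bram < Zane < Jade < Fred < Maya < Priya < Vera < Haru < Gus < Kai < Orla < Faye.
Counting 3 from the largest end gives Kai.

Kai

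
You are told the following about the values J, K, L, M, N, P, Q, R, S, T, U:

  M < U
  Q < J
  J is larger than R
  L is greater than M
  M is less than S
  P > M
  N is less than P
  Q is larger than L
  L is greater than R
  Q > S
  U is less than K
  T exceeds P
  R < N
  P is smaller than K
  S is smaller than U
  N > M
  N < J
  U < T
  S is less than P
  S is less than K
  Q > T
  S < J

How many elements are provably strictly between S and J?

The relations place S below J. An element lies strictly between them when it is forced above S and also forced below J.
Above S: {U, P, T, Q, K}. Below J: {M, R, N, L, U, P, T, Q}.
Intersection: {U, P, T, Q} — 4.

4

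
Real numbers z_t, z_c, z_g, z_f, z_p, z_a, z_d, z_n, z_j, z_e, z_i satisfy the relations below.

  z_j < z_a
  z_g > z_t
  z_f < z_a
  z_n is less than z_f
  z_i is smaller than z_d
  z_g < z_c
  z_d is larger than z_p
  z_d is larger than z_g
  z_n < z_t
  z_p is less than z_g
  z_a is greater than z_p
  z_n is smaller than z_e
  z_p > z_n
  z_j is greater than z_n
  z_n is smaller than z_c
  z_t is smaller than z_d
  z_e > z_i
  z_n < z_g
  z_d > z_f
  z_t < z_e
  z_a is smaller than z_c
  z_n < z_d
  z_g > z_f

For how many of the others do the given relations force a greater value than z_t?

4

Directly above z_t: z_g, z_e, z_d.
One step further: z_c (4 so far).
No other element is forced above z_t by the given relations, so the count is 4.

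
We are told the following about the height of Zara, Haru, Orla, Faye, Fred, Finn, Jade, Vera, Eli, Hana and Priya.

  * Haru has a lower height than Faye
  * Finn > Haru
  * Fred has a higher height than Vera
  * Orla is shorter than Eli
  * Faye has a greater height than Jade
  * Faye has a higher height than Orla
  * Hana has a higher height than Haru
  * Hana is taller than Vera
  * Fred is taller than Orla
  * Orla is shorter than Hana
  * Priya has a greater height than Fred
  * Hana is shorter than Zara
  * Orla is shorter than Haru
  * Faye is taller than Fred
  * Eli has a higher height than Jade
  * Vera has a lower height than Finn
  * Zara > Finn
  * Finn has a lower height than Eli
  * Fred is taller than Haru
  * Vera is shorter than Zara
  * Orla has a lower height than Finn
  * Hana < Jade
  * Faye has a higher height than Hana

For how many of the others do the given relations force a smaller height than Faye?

The elements the relations force below Faye are Vera, Orla, Haru, Fred, Hana, Jade — no chain reaches any other.
That is 6.

6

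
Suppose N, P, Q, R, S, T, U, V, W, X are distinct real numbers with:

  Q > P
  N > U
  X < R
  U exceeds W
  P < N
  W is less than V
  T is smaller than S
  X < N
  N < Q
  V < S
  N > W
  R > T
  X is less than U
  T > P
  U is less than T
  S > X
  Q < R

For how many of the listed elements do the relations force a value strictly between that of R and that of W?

Chaining upward from W reaches: U, V, T, N, Q, S.
Chaining downward from R reaches: X, P, U, T, N, Q.
Strictly between W and R are those in both lists: U, T, N, Q — 4 elements.

4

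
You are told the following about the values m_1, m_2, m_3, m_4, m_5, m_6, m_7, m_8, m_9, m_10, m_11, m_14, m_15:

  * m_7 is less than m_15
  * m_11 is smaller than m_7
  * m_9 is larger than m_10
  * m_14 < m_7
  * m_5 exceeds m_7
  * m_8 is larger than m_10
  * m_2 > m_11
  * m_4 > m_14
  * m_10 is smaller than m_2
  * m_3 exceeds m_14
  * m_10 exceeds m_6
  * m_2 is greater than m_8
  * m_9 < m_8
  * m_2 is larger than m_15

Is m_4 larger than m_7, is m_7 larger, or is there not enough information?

undetermined

Following every chain through m_7: above m_7 we get m_5, m_15, m_2; below m_7 we get m_11, m_14.
m_4 is not reached, and no chain runs the other way from m_4 to m_7.
So the given relations leave the order of m_7 and m_4 undetermined.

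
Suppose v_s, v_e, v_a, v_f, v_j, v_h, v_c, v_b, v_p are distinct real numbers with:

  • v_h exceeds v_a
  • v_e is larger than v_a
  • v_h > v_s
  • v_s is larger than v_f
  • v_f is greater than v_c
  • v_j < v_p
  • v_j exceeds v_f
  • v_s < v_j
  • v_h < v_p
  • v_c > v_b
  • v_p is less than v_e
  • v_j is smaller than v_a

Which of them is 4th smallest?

v_s

Piecing the relations together gives one ordering: v_b < v_c < v_f < v_s < v_j < v_a < v_h < v_p < v_e.
Counting 4 from the smallest end gives v_s.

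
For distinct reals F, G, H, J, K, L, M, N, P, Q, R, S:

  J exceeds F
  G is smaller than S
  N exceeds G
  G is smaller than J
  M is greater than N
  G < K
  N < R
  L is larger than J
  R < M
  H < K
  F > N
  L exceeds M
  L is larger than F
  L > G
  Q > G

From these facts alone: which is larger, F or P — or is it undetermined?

Following every chain through F: above F we get J, L; below F we get G, N.
P is not reached, and no chain runs the other way from P to F.
So the given relations leave the order of F and P undetermined.

undetermined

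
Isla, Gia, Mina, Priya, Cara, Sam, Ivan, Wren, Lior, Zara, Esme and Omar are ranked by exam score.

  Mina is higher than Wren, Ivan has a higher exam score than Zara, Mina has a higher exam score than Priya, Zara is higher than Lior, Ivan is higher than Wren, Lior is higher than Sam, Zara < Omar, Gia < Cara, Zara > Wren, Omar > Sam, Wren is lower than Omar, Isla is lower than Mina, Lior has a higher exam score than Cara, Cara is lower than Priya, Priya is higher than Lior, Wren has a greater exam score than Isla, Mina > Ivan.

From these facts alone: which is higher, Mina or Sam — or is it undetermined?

Link the given pairs in sequence: Sam < Lior; Lior < Zara; Zara < Ivan; Ivan < Mina.
Chaining these gives Sam < Lior < Zara < Ivan < Mina.
So Mina is higher.

Mina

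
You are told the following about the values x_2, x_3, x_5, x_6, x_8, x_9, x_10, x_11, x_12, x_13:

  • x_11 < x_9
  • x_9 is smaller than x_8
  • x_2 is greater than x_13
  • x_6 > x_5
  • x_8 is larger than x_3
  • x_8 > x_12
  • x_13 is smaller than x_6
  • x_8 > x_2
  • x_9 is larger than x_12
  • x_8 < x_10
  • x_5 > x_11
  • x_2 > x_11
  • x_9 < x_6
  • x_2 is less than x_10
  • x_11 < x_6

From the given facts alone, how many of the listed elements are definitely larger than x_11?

6

The elements the relations force above x_11 are x_9, x_5, x_6, x_2, x_8, x_10 — no chain reaches any other.
That is 6.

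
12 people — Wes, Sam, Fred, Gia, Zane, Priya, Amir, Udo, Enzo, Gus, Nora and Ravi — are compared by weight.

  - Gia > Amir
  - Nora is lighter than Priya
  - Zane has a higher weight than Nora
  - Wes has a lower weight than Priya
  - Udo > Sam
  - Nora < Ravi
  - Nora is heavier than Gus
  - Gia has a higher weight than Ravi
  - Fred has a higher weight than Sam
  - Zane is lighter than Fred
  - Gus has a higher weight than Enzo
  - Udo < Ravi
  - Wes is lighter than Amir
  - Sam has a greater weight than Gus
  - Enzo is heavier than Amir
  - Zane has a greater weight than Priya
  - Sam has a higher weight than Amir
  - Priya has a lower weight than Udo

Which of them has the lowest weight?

Wes

Chaining upward from Wes: directly above it, Amir, Priya; then Enzo, Sam, Zane, Udo, Gia; then Gus, Ravi, Fred; then Nora.
That covers every other element, and nothing is given below Wes, so Wes is the lowest weight.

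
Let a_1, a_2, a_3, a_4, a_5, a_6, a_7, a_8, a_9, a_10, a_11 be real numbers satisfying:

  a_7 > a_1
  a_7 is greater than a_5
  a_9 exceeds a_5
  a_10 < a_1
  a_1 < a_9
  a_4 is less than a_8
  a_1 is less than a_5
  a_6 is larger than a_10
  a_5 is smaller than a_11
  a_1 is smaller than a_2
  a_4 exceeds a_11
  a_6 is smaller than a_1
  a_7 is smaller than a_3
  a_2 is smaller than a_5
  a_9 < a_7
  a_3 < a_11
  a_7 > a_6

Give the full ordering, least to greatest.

a_10 < a_6 < a_1 < a_2 < a_5 < a_9 < a_7 < a_3 < a_11 < a_4 < a_8

Nothing is placed below a_10, so it is least; from there a_10 < a_6; a_6 < a_1; a_1 < a_2; a_2 < a_5; a_5 < a_9; a_9 < a_7; a_7 < a_3; a_3 < a_11; a_11 < a_4; a_4 < a_8, each given directly.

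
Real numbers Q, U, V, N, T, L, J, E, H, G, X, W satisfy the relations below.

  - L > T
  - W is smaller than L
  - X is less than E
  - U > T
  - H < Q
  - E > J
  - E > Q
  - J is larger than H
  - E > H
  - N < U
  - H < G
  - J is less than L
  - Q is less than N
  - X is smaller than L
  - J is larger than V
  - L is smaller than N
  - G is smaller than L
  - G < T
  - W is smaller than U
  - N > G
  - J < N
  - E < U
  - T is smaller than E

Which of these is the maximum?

U

H is not greatest since H < G; X is not greatest since X < E; G is not greatest since G < L; W is not greatest since W < U; Q is not greatest since Q < E; V is not greatest since V < J; T is not greatest since T < U; J is not greatest since J < N; L is not greatest since L < N; E is not greatest since E < U; N is not greatest since N < U.
Only U has nothing above it, so U is the maximum.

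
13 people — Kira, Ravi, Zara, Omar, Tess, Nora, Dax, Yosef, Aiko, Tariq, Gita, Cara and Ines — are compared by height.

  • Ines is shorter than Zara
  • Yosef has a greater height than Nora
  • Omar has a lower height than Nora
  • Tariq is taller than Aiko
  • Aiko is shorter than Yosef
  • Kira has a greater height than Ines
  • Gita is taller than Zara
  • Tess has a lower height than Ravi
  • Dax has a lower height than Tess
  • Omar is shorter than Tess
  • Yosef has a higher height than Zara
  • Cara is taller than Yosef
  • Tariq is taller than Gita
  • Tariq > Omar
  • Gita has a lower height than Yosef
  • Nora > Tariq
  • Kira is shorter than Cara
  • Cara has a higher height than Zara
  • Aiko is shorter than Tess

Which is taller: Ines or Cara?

Ines < Zara and Zara < Gita give Ines < Gita.
With Gita < Tariq: Ines < Zara < Gita < Tariq.
Then Tariq < Nora extends the chain to Nora.
Then Nora < Yosef extends the chain to Yosef.
With Yosef < Cara: Ines < Zara < Gita < Tariq < Nora < Yosef < Cara.
So Ines < Cara; Cara is the taller of the two.

Cara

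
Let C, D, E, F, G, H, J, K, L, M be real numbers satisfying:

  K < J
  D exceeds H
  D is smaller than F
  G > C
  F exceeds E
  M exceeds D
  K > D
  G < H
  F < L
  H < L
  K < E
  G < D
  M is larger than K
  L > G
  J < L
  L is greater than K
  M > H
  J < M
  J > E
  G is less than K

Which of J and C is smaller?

C

C < G < D < K < E < J, by transitivity through G, D, K, E.
So C < J; C is the smaller of the two.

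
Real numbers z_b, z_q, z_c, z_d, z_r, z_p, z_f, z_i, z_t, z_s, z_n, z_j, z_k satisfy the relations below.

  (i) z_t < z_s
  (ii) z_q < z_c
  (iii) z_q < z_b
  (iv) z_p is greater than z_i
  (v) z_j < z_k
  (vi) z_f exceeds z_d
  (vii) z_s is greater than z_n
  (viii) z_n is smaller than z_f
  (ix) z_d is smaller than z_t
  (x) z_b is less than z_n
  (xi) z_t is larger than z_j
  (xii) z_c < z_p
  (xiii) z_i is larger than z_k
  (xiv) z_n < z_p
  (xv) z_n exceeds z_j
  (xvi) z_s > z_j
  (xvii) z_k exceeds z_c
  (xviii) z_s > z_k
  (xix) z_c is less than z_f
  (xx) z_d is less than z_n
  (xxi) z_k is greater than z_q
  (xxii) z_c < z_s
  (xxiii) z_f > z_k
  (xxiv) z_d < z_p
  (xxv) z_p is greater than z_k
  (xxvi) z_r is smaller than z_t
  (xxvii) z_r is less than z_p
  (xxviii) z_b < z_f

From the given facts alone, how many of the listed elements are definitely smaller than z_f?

7

From z_f the given relations immediately reach z_d, z_c, z_k, z_b, z_n.
From those, z_j, z_q — 7 in total.
No other element is forced below z_f by the given relations, so the count is 7.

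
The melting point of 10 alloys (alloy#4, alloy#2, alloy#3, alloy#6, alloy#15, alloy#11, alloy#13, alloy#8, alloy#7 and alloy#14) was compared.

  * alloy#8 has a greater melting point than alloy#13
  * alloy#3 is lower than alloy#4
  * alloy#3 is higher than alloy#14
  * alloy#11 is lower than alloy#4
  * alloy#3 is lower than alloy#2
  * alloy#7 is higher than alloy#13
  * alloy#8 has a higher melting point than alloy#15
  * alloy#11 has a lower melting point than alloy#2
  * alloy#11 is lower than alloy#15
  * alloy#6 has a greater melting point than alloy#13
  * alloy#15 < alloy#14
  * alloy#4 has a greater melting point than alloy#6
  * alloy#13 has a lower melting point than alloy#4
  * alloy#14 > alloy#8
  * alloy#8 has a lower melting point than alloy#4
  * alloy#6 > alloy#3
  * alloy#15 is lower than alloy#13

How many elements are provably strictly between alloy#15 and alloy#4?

Chaining upward from alloy#15 reaches: alloy#13, alloy#8, alloy#14, alloy#3, alloy#2, alloy#6, alloy#7.
Chaining downward from alloy#4 reaches: alloy#11, alloy#13, alloy#8, alloy#14, alloy#3, alloy#6.
Strictly between alloy#15 and alloy#4 are those in both lists: alloy#13, alloy#8, alloy#14, alloy#3, alloy#6 — 5 elements.

5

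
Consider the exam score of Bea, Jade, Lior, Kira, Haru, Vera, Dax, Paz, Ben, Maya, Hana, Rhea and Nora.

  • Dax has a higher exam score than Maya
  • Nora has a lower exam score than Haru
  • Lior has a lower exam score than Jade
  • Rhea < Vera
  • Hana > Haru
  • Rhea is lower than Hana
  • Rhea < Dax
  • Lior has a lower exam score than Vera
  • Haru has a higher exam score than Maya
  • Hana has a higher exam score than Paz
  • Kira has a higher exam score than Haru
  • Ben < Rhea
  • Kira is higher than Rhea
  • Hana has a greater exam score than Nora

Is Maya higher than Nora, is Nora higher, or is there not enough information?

undetermined

Following every chain through Maya: above Maya we get Dax, Haru, Hana, Kira.
Nora is not reached, and no chain runs the other way from Nora to Maya.
So the given relations leave the order of Maya and Nora undetermined.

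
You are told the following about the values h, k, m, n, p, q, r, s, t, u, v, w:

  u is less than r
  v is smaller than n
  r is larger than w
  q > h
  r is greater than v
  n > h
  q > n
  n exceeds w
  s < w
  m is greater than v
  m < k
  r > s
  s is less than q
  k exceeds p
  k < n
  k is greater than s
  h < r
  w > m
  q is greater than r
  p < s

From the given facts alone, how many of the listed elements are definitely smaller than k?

4

From k the given relations immediately reach m, p, s.
From those, v — 4 in total.
Nothing else is reachable below k; 4 in all.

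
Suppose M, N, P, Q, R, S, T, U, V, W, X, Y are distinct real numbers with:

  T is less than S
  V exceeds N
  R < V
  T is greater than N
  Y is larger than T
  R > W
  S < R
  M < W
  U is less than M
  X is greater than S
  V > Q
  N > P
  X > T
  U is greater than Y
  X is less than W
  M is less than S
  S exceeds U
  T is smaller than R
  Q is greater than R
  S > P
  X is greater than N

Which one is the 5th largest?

The consecutive relations fix a unique order: P < N < T < Y < U < M < S < X < W < R < Q < V.
The 5th largest is X.

X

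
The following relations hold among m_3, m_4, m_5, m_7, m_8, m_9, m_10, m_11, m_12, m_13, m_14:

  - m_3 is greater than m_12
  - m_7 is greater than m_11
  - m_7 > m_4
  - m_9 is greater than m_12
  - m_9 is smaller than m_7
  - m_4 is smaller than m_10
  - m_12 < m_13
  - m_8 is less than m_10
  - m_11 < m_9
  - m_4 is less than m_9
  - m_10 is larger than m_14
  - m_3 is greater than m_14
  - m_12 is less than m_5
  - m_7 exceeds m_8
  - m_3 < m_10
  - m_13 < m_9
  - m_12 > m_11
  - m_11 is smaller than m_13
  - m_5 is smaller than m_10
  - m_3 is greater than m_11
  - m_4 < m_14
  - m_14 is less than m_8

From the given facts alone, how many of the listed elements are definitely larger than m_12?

From m_12 the given relations immediately reach m_3, m_5, m_13, m_9.
From those, m_10, m_7 — 6 in total.
Nothing else is reachable above m_12; 6 in all.

6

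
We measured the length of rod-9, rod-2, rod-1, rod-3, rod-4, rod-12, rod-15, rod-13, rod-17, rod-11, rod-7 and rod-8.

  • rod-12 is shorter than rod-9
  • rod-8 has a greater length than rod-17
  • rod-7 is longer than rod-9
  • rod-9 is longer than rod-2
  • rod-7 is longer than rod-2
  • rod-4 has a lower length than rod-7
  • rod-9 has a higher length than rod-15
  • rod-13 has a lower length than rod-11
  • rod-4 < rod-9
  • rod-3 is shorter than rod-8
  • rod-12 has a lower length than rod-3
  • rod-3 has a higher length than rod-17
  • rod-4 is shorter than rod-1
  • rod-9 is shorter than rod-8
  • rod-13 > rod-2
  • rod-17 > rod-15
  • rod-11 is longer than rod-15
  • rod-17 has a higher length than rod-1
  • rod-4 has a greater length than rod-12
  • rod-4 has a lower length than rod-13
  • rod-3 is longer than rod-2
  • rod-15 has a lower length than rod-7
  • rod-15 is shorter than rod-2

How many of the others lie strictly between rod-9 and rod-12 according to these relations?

Chaining upward from rod-12 reaches: rod-4, rod-1, rod-13, rod-11, rod-17, rod-3, rod-7, rod-8.
Chaining downward from rod-9 reaches: rod-15, rod-4, rod-2.
Strictly between rod-12 and rod-9 are those in both lists: rod-4 — 1 element.

1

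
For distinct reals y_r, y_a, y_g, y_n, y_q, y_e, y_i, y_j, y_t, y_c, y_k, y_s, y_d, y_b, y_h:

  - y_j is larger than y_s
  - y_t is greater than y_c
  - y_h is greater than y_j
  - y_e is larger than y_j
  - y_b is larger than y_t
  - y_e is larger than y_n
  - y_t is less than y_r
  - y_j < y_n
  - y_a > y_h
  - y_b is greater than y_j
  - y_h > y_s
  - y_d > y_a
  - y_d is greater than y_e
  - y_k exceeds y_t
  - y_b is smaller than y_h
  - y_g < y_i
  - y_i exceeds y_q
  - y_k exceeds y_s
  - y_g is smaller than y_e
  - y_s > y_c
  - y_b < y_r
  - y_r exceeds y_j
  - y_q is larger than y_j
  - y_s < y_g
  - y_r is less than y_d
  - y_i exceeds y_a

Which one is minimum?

y_t is not least since y_c < y_t; y_s is not least since y_c < y_s; y_j is not least since y_s < y_j; y_b is not least since y_j < y_b; y_g is not least since y_s < y_g; y_n is not least since y_j < y_n; y_r is not least since y_j < y_r; y_h is not least since y_s < y_h; y_q is not least since y_j < y_q; y_a is not least since y_h < y_a; y_e is not least since y_n < y_e; y_d is not least since y_a < y_d; y_k is not least since y_s < y_k; y_i is not least since y_q < y_i.
Only y_c has nothing below it, so y_c is the minimum.

y_c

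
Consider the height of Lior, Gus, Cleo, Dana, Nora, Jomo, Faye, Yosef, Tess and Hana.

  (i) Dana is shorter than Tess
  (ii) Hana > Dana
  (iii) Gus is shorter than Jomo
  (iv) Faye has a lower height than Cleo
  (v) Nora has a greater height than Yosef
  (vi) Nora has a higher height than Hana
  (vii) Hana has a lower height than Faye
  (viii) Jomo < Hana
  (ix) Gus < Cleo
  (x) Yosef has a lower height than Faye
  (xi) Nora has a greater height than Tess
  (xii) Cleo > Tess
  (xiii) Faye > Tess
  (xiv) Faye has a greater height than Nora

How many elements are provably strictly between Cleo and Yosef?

Chaining upward from Yosef reaches: Nora, Faye.
Chaining downward from Cleo reaches: Gus, Jomo, Dana, Hana, Tess, Nora, Faye.
Strictly between Yosef and Cleo are those in both lists: Nora, Faye — 2 elements.

2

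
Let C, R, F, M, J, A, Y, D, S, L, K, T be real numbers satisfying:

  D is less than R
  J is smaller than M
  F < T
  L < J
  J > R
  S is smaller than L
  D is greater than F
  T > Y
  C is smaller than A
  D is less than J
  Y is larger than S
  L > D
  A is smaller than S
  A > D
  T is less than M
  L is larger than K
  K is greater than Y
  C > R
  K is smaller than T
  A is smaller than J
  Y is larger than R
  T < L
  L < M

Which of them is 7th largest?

Chaining the given pairs: F < D < R < C < A < S < Y < K < T < L < J < M.
Counting 7 from the largest end gives S.

S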